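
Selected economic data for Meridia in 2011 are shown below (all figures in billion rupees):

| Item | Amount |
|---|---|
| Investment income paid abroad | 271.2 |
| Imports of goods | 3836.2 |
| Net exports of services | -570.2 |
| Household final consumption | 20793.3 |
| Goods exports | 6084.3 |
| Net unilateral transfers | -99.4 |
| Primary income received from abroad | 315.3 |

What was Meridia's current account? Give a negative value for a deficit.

1622.6

Goods balance = 6084.3 - 3836.2 = 2248.1
Services balance = -570.2
Trade balance (goods + services) = 2248.1 + (-570.2) = 1677.9
Net primary income = 315.3 - 271.2 = 44.1
Net secondary income = -99.4
Current account = 1677.9 + 44.1 + (-99.4) = 1622.6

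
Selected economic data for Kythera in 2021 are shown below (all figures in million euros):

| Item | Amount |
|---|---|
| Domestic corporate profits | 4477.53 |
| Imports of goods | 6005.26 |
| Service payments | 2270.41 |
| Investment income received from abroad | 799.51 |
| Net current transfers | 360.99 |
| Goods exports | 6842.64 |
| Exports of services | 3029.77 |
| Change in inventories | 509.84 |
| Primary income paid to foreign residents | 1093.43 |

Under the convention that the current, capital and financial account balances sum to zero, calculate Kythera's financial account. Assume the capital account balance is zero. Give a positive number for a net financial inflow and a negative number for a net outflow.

-1663.81

Goods balance = 6842.64 - 6005.26 = 837.38
Services balance = 3029.77 - 2270.41 = 759.36
Trade balance (goods + services) = 837.38 + 759.36 = 1596.74
Net primary income = 799.51 - 1093.43 = -293.92
Net secondary income = 360.99
Current account = 1596.74 + (-293.92) + 360.99 = 1663.81
Financial account = -(1663.81) = -1663.81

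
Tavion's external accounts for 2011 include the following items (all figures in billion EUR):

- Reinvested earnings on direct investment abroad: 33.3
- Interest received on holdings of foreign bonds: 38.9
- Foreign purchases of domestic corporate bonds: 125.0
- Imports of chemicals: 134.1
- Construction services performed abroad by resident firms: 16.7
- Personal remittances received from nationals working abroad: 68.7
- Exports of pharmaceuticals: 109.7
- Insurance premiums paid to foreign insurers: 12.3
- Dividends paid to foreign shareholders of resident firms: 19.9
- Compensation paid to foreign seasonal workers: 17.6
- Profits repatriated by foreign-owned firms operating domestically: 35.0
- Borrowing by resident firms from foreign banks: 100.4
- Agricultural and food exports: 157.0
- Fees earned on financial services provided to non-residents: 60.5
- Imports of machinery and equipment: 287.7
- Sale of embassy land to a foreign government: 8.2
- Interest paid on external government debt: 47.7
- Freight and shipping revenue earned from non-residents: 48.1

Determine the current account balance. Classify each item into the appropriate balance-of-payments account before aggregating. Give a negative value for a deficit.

Goods: -134.1 + 157.0 + 109.7 - 287.7 = -155.1
Services: 60.5 - 12.3 + 16.7 + 48.1 = 113.0
Primary income: -17.6 - 19.9 - 35.0 - 47.7 + 33.3 + 38.9 = -48.0
Secondary income: 68.7
Current account = (-155.1) + 113.0 + (-48.0) + 68.7 = -21.4
(Excluded from the current account — financial account: foreign purchases of domestic corporate bonds 125.0, borrowing by resident firms from foreign banks 100.4; capital account: sale of embassy land to a foreign government 8.2.)

-21.4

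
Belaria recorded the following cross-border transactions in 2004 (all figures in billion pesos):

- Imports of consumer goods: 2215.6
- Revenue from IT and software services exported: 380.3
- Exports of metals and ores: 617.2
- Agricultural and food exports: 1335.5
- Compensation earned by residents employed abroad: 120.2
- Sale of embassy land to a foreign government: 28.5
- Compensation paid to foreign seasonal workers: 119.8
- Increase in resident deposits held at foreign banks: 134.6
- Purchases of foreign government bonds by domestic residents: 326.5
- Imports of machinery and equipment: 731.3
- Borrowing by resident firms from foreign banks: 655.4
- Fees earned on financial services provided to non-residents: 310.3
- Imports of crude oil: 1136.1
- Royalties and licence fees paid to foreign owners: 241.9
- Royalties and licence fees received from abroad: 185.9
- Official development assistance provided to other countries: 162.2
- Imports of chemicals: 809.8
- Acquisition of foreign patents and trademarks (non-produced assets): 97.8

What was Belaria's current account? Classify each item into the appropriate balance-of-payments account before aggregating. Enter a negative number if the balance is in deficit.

Goods: -1136.1 - 2215.6 + 617.2 + 1335.5 - 731.3 - 809.8 = -2940.1
Services: -241.9 + 310.3 + 380.3 + 185.9 = 634.6
Primary income: 120.2 - 119.8 = 0.4
Secondary income: -162.2
Current account = (-2940.1) + 634.6 + 0.4 + (-162.2) = -2467.3
(Excluded from the current account — capital account: sale of embassy land to a foreign government 28.5, acquisition of foreign patents and trademarks (non-produced assets) 97.8; financial account: increase in resident deposits held at foreign banks 134.6, purchases of foreign government bonds by domestic residents 326.5, borrowing by resident firms from foreign banks 655.4.)

-2467.3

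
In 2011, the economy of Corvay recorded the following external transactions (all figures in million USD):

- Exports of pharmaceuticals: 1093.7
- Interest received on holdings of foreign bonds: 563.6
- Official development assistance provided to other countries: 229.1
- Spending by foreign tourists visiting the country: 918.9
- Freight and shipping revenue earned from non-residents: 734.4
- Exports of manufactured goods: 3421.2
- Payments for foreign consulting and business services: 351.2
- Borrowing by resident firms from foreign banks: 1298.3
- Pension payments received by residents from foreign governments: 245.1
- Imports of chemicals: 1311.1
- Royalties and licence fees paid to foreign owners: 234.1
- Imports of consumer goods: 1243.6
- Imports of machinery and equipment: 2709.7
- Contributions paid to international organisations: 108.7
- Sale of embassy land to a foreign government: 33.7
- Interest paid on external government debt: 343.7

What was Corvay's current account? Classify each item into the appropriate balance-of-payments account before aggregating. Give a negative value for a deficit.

445.7

Goods: 3421.2 - 1311.1 - 1243.6 + 1093.7 - 2709.7 = -749.5
Services: -234.1 + 734.4 + 918.9 - 351.2 = 1068.0
Primary income: -343.7 + 563.6 = 219.9
Secondary income: -108.7 + 245.1 - 229.1 = -92.7
Current account = (-749.5) + 1068.0 + 219.9 + (-92.7) = 445.7
(Excluded from the current account — financial account: borrowing by resident firms from foreign banks 1298.3; capital account: sale of embassy land to a foreign government 33.7.)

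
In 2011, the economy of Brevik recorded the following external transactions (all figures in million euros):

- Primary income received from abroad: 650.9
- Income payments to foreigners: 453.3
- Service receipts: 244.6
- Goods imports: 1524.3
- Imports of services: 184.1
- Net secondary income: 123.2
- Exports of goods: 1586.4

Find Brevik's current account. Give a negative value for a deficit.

443.4

Goods balance = 1586.4 - 1524.3 = 62.1
Services balance = 244.6 - 184.1 = 60.5
Trade balance (goods + services) = 62.1 + 60.5 = 122.6
Net primary income = 650.9 - 453.3 = 197.6
Net secondary income = 123.2
Current account = 122.6 + 197.6 + 123.2 = 443.4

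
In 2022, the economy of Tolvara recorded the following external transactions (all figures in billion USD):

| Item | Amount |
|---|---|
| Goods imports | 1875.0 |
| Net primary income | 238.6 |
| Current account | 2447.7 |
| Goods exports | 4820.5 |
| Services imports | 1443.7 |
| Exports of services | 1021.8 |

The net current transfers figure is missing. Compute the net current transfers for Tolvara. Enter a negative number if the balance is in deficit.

-314.5

Current account = goods balance + services balance + net primary income + net secondary income
Sum of the known components = 2762.2
Net current transfers = CA - (known components) = 2447.7 - 2762.2 = -314.5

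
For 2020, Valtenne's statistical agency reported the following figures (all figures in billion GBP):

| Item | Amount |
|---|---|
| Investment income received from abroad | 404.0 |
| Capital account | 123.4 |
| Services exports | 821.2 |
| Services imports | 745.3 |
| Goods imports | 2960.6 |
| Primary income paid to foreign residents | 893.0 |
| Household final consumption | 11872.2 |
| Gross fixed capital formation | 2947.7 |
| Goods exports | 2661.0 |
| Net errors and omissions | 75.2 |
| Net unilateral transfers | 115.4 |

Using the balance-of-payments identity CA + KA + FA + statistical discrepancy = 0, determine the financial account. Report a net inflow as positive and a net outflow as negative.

398.7

Goods balance = 2661.0 - 2960.6 = -299.6
Services balance = 821.2 - 745.3 = 75.9
Trade balance (goods + services) = -299.6 + 75.9 = -223.7
Net primary income = 404.0 - 893.0 = -489.0
Net secondary income = 115.4
Current account = -223.7 + (-489.0) + 115.4 = -597.3
Financial account = -(-597.3 + 123.4 + 75.2) = 398.7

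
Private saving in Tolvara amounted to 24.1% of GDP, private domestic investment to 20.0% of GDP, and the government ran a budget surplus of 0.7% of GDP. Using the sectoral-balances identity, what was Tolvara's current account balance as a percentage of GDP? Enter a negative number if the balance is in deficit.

4.8

By the sectoral-balances identity, CA = (S_private - I) + (T - G).
Private balance = 24.1 - 20.0 = 4.1
Government balance (T - G) = 0.7
CA = 4.1 + 0.7 = 4.8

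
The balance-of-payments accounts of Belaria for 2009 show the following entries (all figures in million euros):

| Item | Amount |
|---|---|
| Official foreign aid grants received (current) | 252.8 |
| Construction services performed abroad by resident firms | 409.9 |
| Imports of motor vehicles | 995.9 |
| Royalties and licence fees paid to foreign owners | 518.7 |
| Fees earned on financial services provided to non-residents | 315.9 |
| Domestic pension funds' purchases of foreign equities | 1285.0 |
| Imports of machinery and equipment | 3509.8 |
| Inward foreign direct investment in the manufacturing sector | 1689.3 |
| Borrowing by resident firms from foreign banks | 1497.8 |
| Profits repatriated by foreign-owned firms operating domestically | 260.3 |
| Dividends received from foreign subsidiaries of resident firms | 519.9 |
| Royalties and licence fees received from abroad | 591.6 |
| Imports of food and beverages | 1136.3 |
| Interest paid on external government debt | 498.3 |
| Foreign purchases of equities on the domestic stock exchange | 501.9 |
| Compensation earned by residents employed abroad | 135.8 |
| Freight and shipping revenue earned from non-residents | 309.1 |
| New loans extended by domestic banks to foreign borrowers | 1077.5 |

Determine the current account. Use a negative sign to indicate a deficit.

Goods: -3509.8 - 995.9 - 1136.3 = -5642.0
Services: -518.7 + 409.9 + 591.6 + 315.9 + 309.1 = 1107.8
Primary income: 135.8 + 519.9 - 498.3 - 260.3 = -102.9
Secondary income: 252.8
Current account = (-5642.0) + 1107.8 + (-102.9) + 252.8 = -4384.3
(Excluded from the current account — financial account: domestic pension funds' purchases of foreign equities 1285.0, inward foreign direct investment in the manufacturing sector 1689.3, borrowing by resident firms from foreign banks 1497.8, foreign purchases of equities on the domestic stock exchange 501.9, new loans extended by domestic banks to foreign borrowers 1077.5.)

-4384.3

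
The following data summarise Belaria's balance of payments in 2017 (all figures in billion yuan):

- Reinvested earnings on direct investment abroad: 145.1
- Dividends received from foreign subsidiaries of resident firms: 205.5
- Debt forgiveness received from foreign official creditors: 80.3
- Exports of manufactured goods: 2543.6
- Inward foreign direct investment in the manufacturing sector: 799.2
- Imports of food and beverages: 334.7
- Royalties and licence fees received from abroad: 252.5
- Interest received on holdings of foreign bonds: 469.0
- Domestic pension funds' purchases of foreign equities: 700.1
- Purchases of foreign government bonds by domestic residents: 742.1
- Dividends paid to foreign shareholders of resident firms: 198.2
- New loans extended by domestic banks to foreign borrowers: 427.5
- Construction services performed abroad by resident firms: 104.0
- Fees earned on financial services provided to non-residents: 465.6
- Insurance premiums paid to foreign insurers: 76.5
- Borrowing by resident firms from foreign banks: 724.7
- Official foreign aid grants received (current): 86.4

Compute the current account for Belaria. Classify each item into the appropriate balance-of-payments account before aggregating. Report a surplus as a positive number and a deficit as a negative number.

Goods: -334.7 + 2543.6 = 2208.9
Services: -76.5 + 252.5 + 465.6 + 104.0 = 745.6
Primary income: 469.0 + 205.5 - 198.2 + 145.1 = 621.4
Secondary income: 86.4
Current account = 2208.9 + 745.6 + 621.4 + 86.4 = 3662.3
(Excluded from the current account — capital account: debt forgiveness received from foreign official creditors 80.3; financial account: inward foreign direct investment in the manufacturing sector 799.2, domestic pension funds' purchases of foreign equities 700.1, purchases of foreign government bonds by domestic residents 742.1, new loans extended by domestic banks to foreign borrowers 427.5, borrowing by resident firms from foreign banks 724.7.)

3662.3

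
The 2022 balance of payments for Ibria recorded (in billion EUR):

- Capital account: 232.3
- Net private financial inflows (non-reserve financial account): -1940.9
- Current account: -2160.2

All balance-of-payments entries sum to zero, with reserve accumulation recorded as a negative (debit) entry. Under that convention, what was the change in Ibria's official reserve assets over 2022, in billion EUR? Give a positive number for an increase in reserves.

Official reserve transactions balance = -((-2160.2) + 232.3 + (-1940.9)) = 3868.8
An accumulation of reserves is recorded as a debit (negative entry), so the change in the stock of reserves is the negative of that balance.
Change in official reserves = -(3868.8) = -3868.8

-3868.8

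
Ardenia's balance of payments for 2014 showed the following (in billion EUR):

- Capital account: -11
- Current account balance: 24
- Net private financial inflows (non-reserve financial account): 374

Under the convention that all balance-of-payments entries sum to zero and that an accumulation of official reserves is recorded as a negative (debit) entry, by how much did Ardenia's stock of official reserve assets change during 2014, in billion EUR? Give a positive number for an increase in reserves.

387

Official reserve transactions balance = -(24 + (-11) + 374) = -387
An accumulation of reserves is recorded as a debit (negative entry), so the change in the stock of reserves is the negative of that balance.
Change in official reserves = -(-387) = 387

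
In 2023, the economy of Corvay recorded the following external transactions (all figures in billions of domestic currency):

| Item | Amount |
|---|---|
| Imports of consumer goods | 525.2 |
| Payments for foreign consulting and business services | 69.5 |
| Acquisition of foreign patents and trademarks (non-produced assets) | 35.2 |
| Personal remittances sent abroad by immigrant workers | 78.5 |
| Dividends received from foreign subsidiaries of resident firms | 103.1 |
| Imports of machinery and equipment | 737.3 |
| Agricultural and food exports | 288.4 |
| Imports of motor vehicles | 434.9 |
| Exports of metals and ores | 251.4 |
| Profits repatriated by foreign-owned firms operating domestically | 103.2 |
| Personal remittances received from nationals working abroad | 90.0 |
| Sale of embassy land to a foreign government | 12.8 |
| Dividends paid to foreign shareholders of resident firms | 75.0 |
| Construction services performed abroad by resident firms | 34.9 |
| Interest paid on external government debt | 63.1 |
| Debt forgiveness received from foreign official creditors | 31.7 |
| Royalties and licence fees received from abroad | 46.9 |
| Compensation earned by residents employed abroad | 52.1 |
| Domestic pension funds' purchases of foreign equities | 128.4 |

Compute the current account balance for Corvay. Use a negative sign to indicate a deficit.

-1219.9

Goods: 288.4 - 737.3 - 434.9 + 251.4 - 525.2 = -1157.6
Services: -69.5 + 34.9 + 46.9 = 12.3
Primary income: 52.1 + 103.1 - 103.2 - 75.0 - 63.1 = -86.1
Secondary income: 90.0 - 78.5 = 11.5
Current account = (-1157.6) + 12.3 + (-86.1) + 11.5 = -1219.9
(Excluded from the current account — capital account: acquisition of foreign patents and trademarks (non-produced assets) 35.2, sale of embassy land to a foreign government 12.8, debt forgiveness received from foreign official creditors 31.7; financial account: domestic pension funds' purchases of foreign equities 128.4.)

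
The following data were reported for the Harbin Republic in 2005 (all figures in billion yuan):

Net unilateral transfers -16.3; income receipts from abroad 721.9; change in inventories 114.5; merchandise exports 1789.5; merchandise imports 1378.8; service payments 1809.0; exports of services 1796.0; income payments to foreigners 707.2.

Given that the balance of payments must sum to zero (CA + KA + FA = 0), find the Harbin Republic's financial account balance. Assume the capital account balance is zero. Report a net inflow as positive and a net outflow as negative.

-396.1

Goods balance = 1789.5 - 1378.8 = 410.7
Services balance = 1796.0 - 1809.0 = -13.0
Trade balance (goods + services) = 410.7 + (-13.0) = 397.7
Net primary income = 721.9 - 707.2 = 14.7
Net secondary income = -16.3
Current account = 397.7 + 14.7 + (-16.3) = 396.1
Financial account = -(396.1) = -396.1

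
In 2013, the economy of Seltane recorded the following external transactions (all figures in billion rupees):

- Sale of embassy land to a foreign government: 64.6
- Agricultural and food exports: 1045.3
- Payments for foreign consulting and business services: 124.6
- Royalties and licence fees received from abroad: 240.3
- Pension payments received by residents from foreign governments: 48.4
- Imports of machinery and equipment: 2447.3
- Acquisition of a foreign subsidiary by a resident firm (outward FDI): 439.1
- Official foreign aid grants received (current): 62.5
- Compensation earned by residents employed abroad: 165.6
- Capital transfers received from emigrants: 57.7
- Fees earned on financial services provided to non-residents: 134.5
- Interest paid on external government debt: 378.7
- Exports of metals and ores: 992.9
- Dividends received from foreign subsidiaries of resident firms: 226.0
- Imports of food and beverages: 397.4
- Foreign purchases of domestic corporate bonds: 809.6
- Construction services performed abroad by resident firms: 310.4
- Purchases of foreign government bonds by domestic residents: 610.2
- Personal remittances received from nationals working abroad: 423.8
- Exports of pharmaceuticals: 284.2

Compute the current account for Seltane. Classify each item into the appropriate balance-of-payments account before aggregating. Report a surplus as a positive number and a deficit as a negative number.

585.9

Goods: -2447.3 - 397.4 + 1045.3 + 284.2 + 992.9 = -522.3
Services: -124.6 + 240.3 + 134.5 + 310.4 = 560.6
Primary income: 165.6 - 378.7 + 226.0 = 12.9
Secondary income: 423.8 + 48.4 + 62.5 = 534.7
Current account = (-522.3) + 560.6 + 12.9 + 534.7 = 585.9
(Excluded from the current account — capital account: sale of embassy land to a foreign government 64.6, capital transfers received from emigrants 57.7; financial account: acquisition of a foreign subsidiary by a resident firm (outward FDI) 439.1, foreign purchases of domestic corporate bonds 809.6, purchases of foreign government bonds by domestic residents 610.2.)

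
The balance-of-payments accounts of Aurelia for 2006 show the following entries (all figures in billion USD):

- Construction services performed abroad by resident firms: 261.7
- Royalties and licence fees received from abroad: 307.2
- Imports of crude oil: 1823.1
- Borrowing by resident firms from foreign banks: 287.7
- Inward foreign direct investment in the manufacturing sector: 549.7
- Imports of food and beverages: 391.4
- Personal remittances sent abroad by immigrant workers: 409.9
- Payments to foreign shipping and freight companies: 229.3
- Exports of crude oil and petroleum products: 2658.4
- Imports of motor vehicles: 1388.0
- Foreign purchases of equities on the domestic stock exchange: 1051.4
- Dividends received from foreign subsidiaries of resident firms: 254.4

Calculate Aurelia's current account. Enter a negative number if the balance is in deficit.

-760.0

Goods: -391.4 + 2658.4 - 1823.1 - 1388.0 = -944.1
Services: 307.2 - 229.3 + 261.7 = 339.6
Primary income: 254.4
Secondary income: -409.9
Current account = (-944.1) + 339.6 + 254.4 + (-409.9) = -760.0
(Excluded from the current account — financial account: borrowing by resident firms from foreign banks 287.7, inward foreign direct investment in the manufacturing sector 549.7, foreign purchases of equities on the domestic stock exchange 1051.4.)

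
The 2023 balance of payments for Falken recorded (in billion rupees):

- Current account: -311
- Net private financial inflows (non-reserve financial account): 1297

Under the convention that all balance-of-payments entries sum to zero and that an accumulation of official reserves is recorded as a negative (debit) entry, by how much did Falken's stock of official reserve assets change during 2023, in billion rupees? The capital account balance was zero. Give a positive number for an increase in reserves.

Official reserve transactions balance = -((-311) + 1297) = -986
An accumulation of reserves is recorded as a debit (negative entry), so the change in the stock of reserves is the negative of that balance.
Change in official reserves = -(-986) = 986

986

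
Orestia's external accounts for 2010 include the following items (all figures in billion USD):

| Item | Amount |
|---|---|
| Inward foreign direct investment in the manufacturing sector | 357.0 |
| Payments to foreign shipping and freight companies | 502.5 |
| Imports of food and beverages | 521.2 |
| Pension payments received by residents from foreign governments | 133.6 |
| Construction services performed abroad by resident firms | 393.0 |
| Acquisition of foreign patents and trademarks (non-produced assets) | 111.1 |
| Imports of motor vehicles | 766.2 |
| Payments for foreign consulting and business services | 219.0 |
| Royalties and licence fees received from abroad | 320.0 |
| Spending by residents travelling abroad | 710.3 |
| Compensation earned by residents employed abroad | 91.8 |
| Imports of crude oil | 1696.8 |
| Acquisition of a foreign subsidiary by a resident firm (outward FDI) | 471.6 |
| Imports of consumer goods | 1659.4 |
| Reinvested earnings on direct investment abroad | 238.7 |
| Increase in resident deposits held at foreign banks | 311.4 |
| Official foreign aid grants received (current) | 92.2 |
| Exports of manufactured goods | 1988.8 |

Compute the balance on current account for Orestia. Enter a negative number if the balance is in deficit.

-2817.3

Goods: -521.2 + 1988.8 - 1696.8 - 1659.4 - 766.2 = -2654.8
Services: 320.0 - 710.3 - 502.5 + 393.0 - 219.0 = -718.8
Primary income: 238.7 + 91.8 = 330.5
Secondary income: 133.6 + 92.2 = 225.8
Current account = (-2654.8) + (-718.8) + 330.5 + 225.8 = -2817.3
(Excluded from the current account — financial account: inward foreign direct investment in the manufacturing sector 357.0, acquisition of a foreign subsidiary by a resident firm (outward FDI) 471.6, increase in resident deposits held at foreign banks 311.4; capital account: acquisition of foreign patents and trademarks (non-produced assets) 111.1.)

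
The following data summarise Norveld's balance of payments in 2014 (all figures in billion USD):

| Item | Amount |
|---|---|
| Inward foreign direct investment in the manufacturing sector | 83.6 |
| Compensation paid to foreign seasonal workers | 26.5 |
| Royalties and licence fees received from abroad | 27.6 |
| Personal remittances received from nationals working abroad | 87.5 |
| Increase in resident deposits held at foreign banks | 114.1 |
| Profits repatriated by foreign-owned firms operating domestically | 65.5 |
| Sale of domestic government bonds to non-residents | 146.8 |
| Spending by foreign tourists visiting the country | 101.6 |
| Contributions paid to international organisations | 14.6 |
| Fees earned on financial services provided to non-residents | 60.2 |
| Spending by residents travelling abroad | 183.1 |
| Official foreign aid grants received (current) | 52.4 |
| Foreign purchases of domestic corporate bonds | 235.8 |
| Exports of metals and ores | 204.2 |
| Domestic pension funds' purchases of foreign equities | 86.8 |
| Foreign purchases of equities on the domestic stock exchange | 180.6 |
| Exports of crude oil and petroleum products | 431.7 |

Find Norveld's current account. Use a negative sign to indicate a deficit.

675.5

Goods: 431.7 + 204.2 = 635.9
Services: 60.2 + 101.6 + 27.6 - 183.1 = 6.3
Primary income: -26.5 - 65.5 = -92.0
Secondary income: 52.4 + 87.5 - 14.6 = 125.3
Current account = 635.9 + 6.3 + (-92.0) + 125.3 = 675.5
(Excluded from the current account — financial account: inward foreign direct investment in the manufacturing sector 83.6, increase in resident deposits held at foreign banks 114.1, sale of domestic government bonds to non-residents 146.8, foreign purchases of domestic corporate bonds 235.8, domestic pension funds' purchases of foreign equities 86.8, foreign purchases of equities on the domestic stock exchange 180.6.)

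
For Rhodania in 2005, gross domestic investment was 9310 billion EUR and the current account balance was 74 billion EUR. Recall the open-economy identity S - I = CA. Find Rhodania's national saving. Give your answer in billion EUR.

9384

S = I + CA = 9310 + 74 = 9384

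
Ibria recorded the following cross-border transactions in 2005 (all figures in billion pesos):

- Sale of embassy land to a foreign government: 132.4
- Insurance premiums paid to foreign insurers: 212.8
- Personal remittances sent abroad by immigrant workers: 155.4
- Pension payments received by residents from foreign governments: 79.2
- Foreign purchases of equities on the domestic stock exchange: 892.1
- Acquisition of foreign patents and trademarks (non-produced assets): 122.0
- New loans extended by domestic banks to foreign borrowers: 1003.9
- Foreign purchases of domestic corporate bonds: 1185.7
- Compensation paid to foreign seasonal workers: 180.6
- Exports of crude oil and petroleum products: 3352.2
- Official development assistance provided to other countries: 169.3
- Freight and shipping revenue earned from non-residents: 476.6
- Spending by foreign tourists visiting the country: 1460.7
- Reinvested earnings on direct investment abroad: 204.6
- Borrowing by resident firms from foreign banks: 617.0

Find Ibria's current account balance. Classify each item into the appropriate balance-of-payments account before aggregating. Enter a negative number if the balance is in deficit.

4855.2

Goods: 3352.2
Services: 476.6 - 212.8 + 1460.7 = 1724.5
Primary income: -180.6 + 204.6 = 24.0
Secondary income: -155.4 - 169.3 + 79.2 = -245.5
Current account = 3352.2 + 1724.5 + 24.0 + (-245.5) = 4855.2
(Excluded from the current account — capital account: sale of embassy land to a foreign government 132.4, acquisition of foreign patents and trademarks (non-produced assets) 122.0; financial account: foreign purchases of equities on the domestic stock exchange 892.1, new loans extended by domestic banks to foreign borrowers 1003.9, foreign purchases of domestic corporate bonds 1185.7, borrowing by resident firms from foreign banks 617.0.)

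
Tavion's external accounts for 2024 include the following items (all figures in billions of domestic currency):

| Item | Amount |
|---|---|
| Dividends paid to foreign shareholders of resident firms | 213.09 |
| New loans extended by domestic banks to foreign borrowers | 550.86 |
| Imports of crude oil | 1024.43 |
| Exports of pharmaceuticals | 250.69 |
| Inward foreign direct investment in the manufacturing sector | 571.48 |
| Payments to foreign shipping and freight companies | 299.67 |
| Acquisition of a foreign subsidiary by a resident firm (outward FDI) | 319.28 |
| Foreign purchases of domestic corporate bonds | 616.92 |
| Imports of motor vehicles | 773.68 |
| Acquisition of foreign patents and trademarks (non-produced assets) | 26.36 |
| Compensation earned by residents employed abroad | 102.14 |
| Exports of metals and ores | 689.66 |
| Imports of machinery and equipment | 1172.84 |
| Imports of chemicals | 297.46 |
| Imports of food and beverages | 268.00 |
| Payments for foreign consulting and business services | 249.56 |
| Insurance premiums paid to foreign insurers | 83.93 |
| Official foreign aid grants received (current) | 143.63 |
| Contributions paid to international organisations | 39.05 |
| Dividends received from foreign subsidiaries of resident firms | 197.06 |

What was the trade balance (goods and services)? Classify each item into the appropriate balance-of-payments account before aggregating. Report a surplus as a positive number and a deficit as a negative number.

-3229.22

Goods: -773.68 - 268.00 + 250.69 + 689.66 - 297.46 - 1024.43 - 1172.84 = -2596.06
Services: -83.93 - 299.67 - 249.56 = -633.16
Trade balance = -2596.06 + (-633.16) = -3229.22
(Excluded from the trade balance — primary income: dividends paid to foreign shareholders of resident firms 213.09, compensation earned by residents employed abroad 102.14, dividends received from foreign subsidiaries of resident firms 197.06; financial account: new loans extended by domestic banks to foreign borrowers 550.86, inward foreign direct investment in the manufacturing sector 571.48, acquisition of a foreign subsidiary by a resident firm (outward FDI) 319.28, foreign purchases of domestic corporate bonds 616.92; capital account: acquisition of foreign patents and trademarks (non-produced assets) 26.36; secondary income: official foreign aid grants received (current) 143.63, contributions paid to international organisations 39.05.)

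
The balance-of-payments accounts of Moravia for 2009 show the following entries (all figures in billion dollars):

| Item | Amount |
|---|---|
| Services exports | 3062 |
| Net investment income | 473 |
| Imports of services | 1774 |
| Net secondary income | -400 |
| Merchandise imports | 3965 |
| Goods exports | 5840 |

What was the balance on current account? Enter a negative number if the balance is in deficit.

Goods balance = 5840 - 3965 = 1875
Services balance = 3062 - 1774 = 1288
Trade balance (goods + services) = 1875 + 1288 = 3163
Net primary income = 473
Net secondary income = -400
Current account = 3163 + 473 + (-400) = 3236

3236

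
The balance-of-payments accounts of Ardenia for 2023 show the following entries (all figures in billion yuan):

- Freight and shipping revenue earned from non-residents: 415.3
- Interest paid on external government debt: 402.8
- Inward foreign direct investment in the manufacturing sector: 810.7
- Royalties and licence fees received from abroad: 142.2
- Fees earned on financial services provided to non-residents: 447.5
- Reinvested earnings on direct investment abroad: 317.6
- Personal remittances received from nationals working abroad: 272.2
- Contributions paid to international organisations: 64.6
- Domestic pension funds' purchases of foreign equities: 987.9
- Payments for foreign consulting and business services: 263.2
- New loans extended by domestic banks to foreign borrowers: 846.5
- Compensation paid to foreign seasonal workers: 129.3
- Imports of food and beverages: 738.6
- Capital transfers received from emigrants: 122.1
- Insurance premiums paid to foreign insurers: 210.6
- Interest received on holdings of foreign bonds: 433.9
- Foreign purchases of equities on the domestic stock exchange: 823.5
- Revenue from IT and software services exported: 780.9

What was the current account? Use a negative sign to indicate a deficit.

Goods: -738.6
Services: 142.2 - 263.2 - 210.6 + 415.3 + 447.5 + 780.9 = 1312.1
Primary income: 433.9 - 402.8 + 317.6 - 129.3 = 219.4
Secondary income: 272.2 - 64.6 = 207.6
Current account = (-738.6) + 1312.1 + 219.4 + 207.6 = 1000.5
(Excluded from the current account — financial account: inward foreign direct investment in the manufacturing sector 810.7, domestic pension funds' purchases of foreign equities 987.9, new loans extended by domestic banks to foreign borrowers 846.5, foreign purchases of equities on the domestic stock exchange 823.5; capital account: capital transfers received from emigrants 122.1.)

1000.5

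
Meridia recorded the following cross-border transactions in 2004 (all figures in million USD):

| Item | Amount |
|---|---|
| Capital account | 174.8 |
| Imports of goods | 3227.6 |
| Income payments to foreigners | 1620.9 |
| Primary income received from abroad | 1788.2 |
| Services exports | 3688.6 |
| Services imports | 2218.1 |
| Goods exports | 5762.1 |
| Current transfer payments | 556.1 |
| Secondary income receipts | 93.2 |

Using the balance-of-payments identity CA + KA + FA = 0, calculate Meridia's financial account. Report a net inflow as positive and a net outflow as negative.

-3884.2

Goods balance = 5762.1 - 3227.6 = 2534.5
Services balance = 3688.6 - 2218.1 = 1470.5
Trade balance (goods + services) = 2534.5 + 1470.5 = 4005.0
Net primary income = 1788.2 - 1620.9 = 167.3
Net secondary income = 93.2 - 556.1 = -462.9
Current account = 4005.0 + 167.3 + (-462.9) = 3709.4
Financial account = -(3709.4 + 174.8) = -3884.2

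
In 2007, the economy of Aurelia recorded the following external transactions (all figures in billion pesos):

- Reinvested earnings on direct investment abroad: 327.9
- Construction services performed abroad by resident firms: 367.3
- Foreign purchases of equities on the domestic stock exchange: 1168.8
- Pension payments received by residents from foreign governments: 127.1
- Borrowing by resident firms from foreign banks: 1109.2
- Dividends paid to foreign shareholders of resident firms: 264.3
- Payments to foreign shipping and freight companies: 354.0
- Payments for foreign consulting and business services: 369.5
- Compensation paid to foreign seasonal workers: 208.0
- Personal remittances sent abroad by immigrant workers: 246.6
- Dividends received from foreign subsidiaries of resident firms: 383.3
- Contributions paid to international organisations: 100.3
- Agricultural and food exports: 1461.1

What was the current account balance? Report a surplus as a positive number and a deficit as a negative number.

1124.0

Goods: 1461.1
Services: 367.3 - 354.0 - 369.5 = -356.2
Primary income: -264.3 + 327.9 - 208.0 + 383.3 = 238.9
Secondary income: 127.1 - 100.3 - 246.6 = -219.8
Current account = 1461.1 + (-356.2) + 238.9 + (-219.8) = 1124.0
(Excluded from the current account — financial account: foreign purchases of equities on the domestic stock exchange 1168.8, borrowing by resident firms from foreign banks 1109.2.)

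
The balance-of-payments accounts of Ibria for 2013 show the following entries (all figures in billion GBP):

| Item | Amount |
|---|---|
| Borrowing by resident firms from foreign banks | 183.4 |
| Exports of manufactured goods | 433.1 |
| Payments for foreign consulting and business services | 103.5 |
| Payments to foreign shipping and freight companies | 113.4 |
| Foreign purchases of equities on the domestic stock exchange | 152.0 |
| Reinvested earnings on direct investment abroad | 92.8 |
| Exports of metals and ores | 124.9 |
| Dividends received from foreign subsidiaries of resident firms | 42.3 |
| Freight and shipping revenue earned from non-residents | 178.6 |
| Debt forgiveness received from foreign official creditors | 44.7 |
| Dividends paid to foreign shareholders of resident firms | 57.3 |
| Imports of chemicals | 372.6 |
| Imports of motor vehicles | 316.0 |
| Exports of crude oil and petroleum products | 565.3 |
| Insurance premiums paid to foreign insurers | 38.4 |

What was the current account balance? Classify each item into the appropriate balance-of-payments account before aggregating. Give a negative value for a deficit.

Goods: 124.9 - 372.6 + 433.1 - 316.0 + 565.3 = 434.7
Services: -103.5 + 178.6 - 38.4 - 113.4 = -76.7
Primary income: -57.3 + 42.3 + 92.8 = 77.8
Current account = 434.7 + (-76.7) + 77.8 = 435.8
(Excluded from the current account — financial account: borrowing by resident firms from foreign banks 183.4, foreign purchases of equities on the domestic stock exchange 152.0; capital account: debt forgiveness received from foreign official creditors 44.7.)

435.8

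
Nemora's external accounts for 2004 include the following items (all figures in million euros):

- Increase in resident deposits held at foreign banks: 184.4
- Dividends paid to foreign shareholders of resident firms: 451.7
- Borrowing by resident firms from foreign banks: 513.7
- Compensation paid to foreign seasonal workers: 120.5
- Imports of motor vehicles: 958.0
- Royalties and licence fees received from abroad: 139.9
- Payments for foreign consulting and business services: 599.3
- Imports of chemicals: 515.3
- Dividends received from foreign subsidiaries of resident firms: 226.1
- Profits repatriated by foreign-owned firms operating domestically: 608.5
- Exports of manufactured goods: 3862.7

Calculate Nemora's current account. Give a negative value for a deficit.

975.4

Goods: 3862.7 - 515.3 - 958.0 = 2389.4
Services: 139.9 - 599.3 = -459.4
Primary income: -608.5 + 226.1 - 451.7 - 120.5 = -954.6
Current account = 2389.4 + (-459.4) + (-954.6) = 975.4
(Excluded from the current account — financial account: increase in resident deposits held at foreign banks 184.4, borrowing by resident firms from foreign banks 513.7.)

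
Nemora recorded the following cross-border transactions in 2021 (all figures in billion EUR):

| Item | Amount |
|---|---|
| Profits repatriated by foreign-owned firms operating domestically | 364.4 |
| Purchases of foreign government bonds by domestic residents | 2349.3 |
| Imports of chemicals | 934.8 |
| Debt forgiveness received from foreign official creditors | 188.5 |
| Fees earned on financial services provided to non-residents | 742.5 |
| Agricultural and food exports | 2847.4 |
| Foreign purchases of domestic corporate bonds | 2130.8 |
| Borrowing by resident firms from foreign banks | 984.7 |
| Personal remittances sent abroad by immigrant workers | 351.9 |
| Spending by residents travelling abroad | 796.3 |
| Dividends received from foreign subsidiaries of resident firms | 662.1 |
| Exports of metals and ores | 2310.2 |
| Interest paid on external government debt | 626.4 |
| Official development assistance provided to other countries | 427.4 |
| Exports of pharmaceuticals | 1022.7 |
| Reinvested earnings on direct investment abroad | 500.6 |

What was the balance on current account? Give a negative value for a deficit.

Goods: -934.8 + 2847.4 + 1022.7 + 2310.2 = 5245.5
Services: -796.3 + 742.5 = -53.8
Primary income: 662.1 - 626.4 - 364.4 + 500.6 = 171.9
Secondary income: -427.4 - 351.9 = -779.3
Current account = 5245.5 + (-53.8) + 171.9 + (-779.3) = 4584.3
(Excluded from the current account — financial account: purchases of foreign government bonds by domestic residents 2349.3, foreign purchases of domestic corporate bonds 2130.8, borrowing by resident firms from foreign banks 984.7; capital account: debt forgiveness received from foreign official creditors 188.5.)

4584.3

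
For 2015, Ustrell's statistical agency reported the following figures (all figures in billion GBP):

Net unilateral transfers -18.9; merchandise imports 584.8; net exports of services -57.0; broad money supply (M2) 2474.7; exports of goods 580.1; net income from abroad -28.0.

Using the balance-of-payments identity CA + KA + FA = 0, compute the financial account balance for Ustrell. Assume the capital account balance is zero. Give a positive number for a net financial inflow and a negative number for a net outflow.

108.6

Goods balance = 580.1 - 584.8 = -4.7
Services balance = -57.0
Trade balance (goods + services) = -4.7 + (-57.0) = -61.7
Net primary income = -28.0
Net secondary income = -18.9
Current account = -61.7 + (-28.0) + (-18.9) = -108.6
Financial account = -(-108.6) = 108.6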